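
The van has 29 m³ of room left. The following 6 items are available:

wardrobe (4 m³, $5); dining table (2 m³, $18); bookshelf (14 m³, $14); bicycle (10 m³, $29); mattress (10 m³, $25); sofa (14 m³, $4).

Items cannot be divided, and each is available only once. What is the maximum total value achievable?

Check high-value combinations within 29 m³:
- wardrobe+dining table+bicycle+mattress: volume 4+2+10+10=26, value 5+18+29+25=77
- dining table+bicycle+mattress: volume 2+10+10=22, value 18+29+25=72
- dining table+bookshelf+bicycle: volume 2+14+10=26, value 18+14+29=61
- wardrobe+bicycle+mattress: volume 4+10+10=24, value 5+29+25=59
- dining table+bookshelf+mattress: volume 2+14+10=26, value 18+14+25=57
Best: $77.

$77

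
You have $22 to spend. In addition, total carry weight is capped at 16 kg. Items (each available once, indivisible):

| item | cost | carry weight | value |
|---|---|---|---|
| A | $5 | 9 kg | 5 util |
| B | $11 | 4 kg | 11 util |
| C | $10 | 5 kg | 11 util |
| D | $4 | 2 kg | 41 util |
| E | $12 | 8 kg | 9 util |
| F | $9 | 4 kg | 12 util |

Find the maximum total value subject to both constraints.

Feasible sets respecting both limits:
- A+D+F: cost 18, carry weight 15, value 58
- A+B+D: cost 20, carry weight 15, value 57
- A+C+D: cost 19, carry weight 16, value 57
- D+F: cost 13, carry weight 6, value 53
Best: 58 util.

58 util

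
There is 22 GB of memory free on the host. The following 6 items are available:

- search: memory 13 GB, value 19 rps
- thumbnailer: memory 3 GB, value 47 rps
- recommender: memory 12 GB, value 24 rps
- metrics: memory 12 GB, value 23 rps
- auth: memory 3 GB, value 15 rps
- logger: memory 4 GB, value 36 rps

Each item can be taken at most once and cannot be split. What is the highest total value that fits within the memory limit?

This is a 0/1 knapsack; check combinations near the capacity.
- thumbnailer+recommender+auth+logger: memory 3+12+3+4=22, value 47+24+15+36=122
- thumbnailer+metrics+auth+logger: memory 3+12+3+4=22, value 47+23+15+36=121
- thumbnailer+recommender+logger: memory 3+12+4=19, value 47+24+36=107
Best: 122 rps.

122 rps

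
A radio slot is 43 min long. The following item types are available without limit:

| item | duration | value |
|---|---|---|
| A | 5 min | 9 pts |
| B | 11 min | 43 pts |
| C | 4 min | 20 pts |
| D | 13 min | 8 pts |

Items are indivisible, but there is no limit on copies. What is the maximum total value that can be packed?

203 pts

Best value-per-unit is C at 20/4; filling with it alone gives 10×20 = 200.
Optimal mix: 1×B + 8×C → duration 43, value 203.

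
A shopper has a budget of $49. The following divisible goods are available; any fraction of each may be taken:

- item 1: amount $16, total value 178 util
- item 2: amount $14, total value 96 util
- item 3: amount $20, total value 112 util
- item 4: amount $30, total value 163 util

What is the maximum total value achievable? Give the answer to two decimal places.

Take in order of value per unit:
- item 1 (178/16 per unit): all 16 → value 178, running total 178.00
- item 2 (96/14 per unit): all 14 → value 96, running total 274.00
- item 3 (112/20 per unit): 19 of 20 → value 19×112/20 = 106.4000, running total 380.40
Total 380.40.

380.40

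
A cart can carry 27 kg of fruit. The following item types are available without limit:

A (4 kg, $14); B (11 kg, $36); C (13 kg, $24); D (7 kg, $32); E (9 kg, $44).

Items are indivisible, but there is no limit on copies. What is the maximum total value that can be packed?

$132

Best value-per-unit is E at 44/9, and filling with it alone uses weight 3×9=27. No mix of the others beats 3×44 = 132.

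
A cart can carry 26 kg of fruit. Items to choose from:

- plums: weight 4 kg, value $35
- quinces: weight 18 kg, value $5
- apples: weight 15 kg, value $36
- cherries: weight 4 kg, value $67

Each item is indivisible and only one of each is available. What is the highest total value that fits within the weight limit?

Check high-value combinations within 26 kg:
- plums+apples+cherries: weight 4+15+4=23, value 35+36+67=138
- plums+quinces+cherries: weight 4+18+4=26, value 35+5+67=107
- apples+cherries: weight 15+4=19, value 36+67=103
Best: $138.

$138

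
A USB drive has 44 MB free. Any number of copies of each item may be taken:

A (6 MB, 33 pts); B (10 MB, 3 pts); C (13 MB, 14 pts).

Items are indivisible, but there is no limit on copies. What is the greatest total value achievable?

Best value-per-unit is A at 33/6, and filling with it alone uses size 7×6=42. No mix of the others beats 7×33 = 231.

231 pts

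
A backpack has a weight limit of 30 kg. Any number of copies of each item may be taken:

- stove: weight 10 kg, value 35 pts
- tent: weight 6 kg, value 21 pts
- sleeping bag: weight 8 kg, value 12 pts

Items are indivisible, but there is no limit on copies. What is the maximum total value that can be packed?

Best value-per-unit is stove at 35/10, and filling with it alone uses weight 3×10=30. No mix of the others beats 3×35 = 105.

105 pts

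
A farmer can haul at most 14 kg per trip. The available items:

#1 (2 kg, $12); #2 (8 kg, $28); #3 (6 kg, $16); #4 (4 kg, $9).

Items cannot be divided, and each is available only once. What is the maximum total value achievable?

$49

Check high-value combinations within 14 kg:
- #1+#2+#4: weight 2+8+4=14, value 12+28+9=49
- #2+#3: weight 8+6=14, value 28+16=44
- #1+#2: weight 2+8=10, value 12+28=40
- #2+#4: weight 8+4=12, value 28+9=37
- #1+#3+#4: weight 2+6+4=12, value 12+16+9=37
Best: $49.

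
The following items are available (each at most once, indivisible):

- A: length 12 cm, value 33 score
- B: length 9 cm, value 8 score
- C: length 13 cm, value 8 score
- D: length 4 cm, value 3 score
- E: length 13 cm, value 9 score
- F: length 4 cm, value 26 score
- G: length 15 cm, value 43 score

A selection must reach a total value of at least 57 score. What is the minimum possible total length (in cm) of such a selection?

Subsets with value ≥ 57, sorted by total length:
- A+F: length 16, value 59
- F+G: length 19, value 69
Minimum length: 16 cm.

16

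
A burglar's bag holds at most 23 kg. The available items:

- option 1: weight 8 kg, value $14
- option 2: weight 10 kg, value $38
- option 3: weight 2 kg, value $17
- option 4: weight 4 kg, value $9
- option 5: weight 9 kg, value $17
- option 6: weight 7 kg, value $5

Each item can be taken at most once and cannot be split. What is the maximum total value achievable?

This is a 0/1 knapsack; check combinations near the capacity.
- option 2+option 3+option 5: weight 10+2+9=21, value 38+17+17=72
- option 1+option 2+option 3: weight 8+10+2=20, value 14+38+17=69
- option 2+option 3+option 4+option 6: weight 10+2+4+7=23, value 38+17+9+5=69
Best: $72.

$72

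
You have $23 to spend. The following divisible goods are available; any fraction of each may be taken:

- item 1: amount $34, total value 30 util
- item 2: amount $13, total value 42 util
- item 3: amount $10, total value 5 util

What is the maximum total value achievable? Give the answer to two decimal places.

50.82

Take in order of value per unit:
- item 2 (42/13 per unit): all 13 → value 42, running total 42.00
- item 1 (30/34 per unit): 10 of 34 → value 10×30/34 = 8.8235, running total 50.82
Total 50.82.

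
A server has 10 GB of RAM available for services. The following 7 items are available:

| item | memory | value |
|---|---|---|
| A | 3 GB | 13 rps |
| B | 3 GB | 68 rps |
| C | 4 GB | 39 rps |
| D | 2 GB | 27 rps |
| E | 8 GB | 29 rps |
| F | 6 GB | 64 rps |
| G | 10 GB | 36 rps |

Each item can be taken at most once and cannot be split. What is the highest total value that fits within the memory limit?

134 rps

Check high-value combinations within 10 GB:
- B+C+D: memory 3+4+2=9, value 68+39+27=134
- B+F: memory 3+6=9, value 68+64=132
- A+B+C: memory 3+3+4=10, value 13+68+39=120
Best: 134 rps.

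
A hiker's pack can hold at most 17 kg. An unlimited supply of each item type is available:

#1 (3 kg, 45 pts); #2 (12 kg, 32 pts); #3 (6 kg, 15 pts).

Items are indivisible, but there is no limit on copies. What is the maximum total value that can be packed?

Best value-per-unit is #1 at 45/3, and filling with it alone uses weight 5×3=15. No mix of the others beats 5×45 = 225.

225 pts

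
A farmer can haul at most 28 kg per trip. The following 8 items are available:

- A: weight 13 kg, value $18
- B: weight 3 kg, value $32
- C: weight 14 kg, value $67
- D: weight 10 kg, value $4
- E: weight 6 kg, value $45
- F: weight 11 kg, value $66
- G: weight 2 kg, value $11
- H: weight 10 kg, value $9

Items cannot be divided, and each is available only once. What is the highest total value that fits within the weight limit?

$165

This is a 0/1 knapsack; check combinations near the capacity.
- B+C+F: weight 3+14+11=28, value 32+67+66=165
- B+C+E+G: weight 3+14+6+2=25, value 32+67+45+11=155
- B+E+F+G: weight 3+6+11+2=22, value 32+45+66+11=154
- B+C+E: weight 3+14+6=23, value 32+67+45=144
Best: $165.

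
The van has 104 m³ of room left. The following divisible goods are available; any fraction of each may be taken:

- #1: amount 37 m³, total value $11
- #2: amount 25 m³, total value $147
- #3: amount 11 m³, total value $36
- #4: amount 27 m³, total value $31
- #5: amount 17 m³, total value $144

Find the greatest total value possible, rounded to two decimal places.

365.14

Take in order of value per unit:
- #5 (144/17 per unit): all 17 → value 144, running total 144.00
- #2 (147/25 per unit): all 25 → value 147, running total 291.00
- #3 (36/11 per unit): all 11 → value 36, running total 327.00
- #4 (31/27 per unit): all 27 → value 31, running total 358.00
- #1 (11/37 per unit): 24 of 37 → value 24×11/37 = 7.1351, running total 365.14
Total 365.14.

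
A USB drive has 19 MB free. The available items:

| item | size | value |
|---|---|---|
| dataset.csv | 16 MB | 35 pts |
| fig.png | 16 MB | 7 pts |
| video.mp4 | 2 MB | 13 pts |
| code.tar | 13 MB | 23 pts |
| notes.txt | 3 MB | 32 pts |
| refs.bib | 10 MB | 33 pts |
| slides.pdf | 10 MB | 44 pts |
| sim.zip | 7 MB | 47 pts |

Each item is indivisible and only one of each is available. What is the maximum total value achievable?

104 pts

Check high-value combinations within 19 MB:
- video.mp4+slides.pdf+sim.zip: size 2+10+7=19, value 13+44+47=104
- video.mp4+refs.bib+sim.zip: size 2+10+7=19, value 13+33+47=93
- video.mp4+notes.txt+sim.zip: size 2+3+7=12, value 13+32+47=92
- slides.pdf+sim.zip: size 10+7=17, value 44+47=91
- video.mp4+notes.txt+slides.pdf: size 2+3+10=15, value 13+32+44=89
Best: 104 pts.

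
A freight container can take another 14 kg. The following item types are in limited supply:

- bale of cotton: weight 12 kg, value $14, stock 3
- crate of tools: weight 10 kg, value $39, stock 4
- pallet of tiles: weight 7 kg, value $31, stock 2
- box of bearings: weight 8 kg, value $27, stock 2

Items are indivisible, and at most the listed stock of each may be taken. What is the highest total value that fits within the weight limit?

$62

Best selections within weight 14 and stock limits:
- 2×pallet of tiles: weight 14, value 62
- 1×crate of tools: weight 10, value 39
- 1×pallet of tiles: weight 7, value 31
Best: $62.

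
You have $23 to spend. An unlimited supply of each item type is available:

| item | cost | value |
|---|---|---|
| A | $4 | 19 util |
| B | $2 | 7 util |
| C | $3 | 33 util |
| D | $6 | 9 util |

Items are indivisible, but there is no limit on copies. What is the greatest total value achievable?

Best value-per-unit is C at 33/3; filling with it alone gives 7×33 = 231.
Optimal mix: 1×B + 7×C → cost 23, value 238.

238 util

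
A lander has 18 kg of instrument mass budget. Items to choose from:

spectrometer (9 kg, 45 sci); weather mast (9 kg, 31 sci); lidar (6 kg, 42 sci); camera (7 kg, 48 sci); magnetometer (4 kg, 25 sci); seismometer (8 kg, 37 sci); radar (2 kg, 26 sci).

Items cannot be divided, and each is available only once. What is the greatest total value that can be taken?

119 sci

This is a 0/1 knapsack; check combinations near the capacity.
- spectrometer+camera+radar: mass 9+7+2=18, value 45+48+26=119
- lidar+camera+radar: mass 6+7+2=15, value 42+48+26=116
- lidar+camera+magnetometer: mass 6+7+4=17, value 42+48+25=115
- spectrometer+lidar+radar: mass 9+6+2=17, value 45+42+26=113
- camera+seismometer+radar: mass 7+8+2=17, value 48+37+26=111
Best: 119 sci.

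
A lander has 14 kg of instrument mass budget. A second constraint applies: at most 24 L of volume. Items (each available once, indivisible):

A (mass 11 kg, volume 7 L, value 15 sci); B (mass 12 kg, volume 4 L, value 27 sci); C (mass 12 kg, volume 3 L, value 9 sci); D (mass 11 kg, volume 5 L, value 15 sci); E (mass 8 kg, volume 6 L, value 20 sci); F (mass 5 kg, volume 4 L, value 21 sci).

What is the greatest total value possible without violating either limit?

Feasible sets respecting both limits:
- E+F: mass 13, volume 10, value 41
- B: mass 12, volume 4, value 27
- F: mass 5, volume 4, value 21
- E: mass 8, volume 6, value 20
Best: 41 sci.

41 sci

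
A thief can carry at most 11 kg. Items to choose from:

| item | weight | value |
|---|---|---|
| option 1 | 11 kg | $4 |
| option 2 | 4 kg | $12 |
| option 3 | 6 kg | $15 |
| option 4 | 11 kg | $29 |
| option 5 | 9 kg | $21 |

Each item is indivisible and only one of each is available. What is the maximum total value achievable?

$29

This is a 0/1 knapsack; check combinations near the capacity.
- option 4: weight 11, value 29
- option 2+option 3: weight 4+6=10, value 12+15=27
- option 5: weight 9, value 21
- option 3: weight 6, value 15
- option 2: weight 4, value 12
Best: $29.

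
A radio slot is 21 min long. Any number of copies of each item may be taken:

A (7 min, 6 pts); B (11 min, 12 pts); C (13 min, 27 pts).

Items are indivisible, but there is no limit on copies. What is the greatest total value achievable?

33 pts

Best value-per-unit is C at 27/13; filling with it alone gives 1×27 = 27.
Optimal mix: 1×A + 1×C → duration 20, value 33.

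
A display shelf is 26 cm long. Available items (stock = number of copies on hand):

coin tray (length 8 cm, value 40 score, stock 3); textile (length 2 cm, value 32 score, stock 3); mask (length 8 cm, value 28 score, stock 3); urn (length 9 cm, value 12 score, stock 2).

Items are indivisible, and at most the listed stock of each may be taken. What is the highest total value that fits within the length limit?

Top feasible selections:
- 2×coin tray + 3×textile: length 22, value 176
- 1×coin tray + 3×textile + 1×mask: length 22, value 164
- 3×textile + 2×mask: length 22, value 152
- 3×coin tray + 1×textile: length 26, value 152
Best: 176 score.

176 score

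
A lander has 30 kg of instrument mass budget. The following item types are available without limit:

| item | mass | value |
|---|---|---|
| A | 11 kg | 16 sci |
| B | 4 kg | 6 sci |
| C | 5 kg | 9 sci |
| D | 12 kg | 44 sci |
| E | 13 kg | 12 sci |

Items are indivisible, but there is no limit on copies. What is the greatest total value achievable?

Best value-per-unit is D at 44/12; filling with it alone gives 2×44 = 88.
Optimal mix: 1×C + 2×D → mass 29, value 97.

97 sci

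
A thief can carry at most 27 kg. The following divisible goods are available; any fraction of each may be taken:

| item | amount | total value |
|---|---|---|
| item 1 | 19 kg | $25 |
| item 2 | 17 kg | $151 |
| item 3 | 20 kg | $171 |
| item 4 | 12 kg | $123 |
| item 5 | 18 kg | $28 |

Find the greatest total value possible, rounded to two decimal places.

256.24

Take in order of value per unit:
- item 4 (123/12 per unit): all 12 → value 123, running total 123.00
- item 2 (151/17 per unit): 15 of 17 → value 15×151/17 = 133.2353, running total 256.24
Total 256.24.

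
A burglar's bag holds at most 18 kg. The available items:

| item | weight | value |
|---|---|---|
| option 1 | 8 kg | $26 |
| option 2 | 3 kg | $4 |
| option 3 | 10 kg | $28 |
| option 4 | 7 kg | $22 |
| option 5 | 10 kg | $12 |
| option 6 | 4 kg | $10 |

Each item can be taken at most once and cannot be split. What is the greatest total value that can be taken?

This is a 0/1 knapsack; check combinations near the capacity.
- option 1+option 3: weight 8+10=18, value 26+28=54
- option 1+option 2+option 4: weight 8+3+7=18, value 26+4+22=52
- option 3+option 4: weight 10+7=17, value 28+22=50
- option 1+option 4: weight 8+7=15, value 26+22=48
Best: $54.

$54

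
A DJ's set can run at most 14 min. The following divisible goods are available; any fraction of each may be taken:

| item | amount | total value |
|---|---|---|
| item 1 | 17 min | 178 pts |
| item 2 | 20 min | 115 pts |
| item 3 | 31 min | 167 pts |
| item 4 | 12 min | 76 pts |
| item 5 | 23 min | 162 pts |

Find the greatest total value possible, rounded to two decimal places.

Take in order of value per unit:
- item 1 (178/17 per unit): 14 of 17 → value 14×178/17 = 146.5882, running total 146.59
Total 146.59.

146.59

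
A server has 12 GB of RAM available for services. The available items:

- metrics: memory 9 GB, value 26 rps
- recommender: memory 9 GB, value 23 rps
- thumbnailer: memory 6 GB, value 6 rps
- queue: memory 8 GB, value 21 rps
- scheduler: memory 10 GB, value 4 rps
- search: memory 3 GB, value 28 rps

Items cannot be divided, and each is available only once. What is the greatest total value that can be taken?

Check high-value combinations within 12 GB:
- metrics+search: memory 9+3=12, value 26+28=54
- recommender+search: memory 9+3=12, value 23+28=51
- queue+search: memory 8+3=11, value 21+28=49
- thumbnailer+search: memory 6+3=9, value 6+28=34
Best: 54 rps.

54 rps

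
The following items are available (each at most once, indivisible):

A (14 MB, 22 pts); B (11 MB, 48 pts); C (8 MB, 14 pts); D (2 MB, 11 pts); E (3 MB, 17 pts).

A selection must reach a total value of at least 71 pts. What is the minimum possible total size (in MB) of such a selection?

Subsets with value ≥ 71, sorted by total size:
- B+D+E: size 16, value 76
- B+C+D: size 21, value 73
- B+C+E: size 22, value 79
- B+C+D+E: size 24, value 90
Minimum size: 16 MB.

16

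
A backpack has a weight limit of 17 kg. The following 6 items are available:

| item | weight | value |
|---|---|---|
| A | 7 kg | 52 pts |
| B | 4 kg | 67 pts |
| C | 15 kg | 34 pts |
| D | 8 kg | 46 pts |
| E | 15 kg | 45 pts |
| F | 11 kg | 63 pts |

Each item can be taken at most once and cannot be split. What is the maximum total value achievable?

130 pts

Check high-value combinations within 17 kg:
- B+F: weight 4+11=15, value 67+63=130
- A+B: weight 7+4=11, value 52+67=119
- B+D: weight 4+8=12, value 67+46=113
- A+D: weight 7+8=15, value 52+46=98
Best: 130 pts.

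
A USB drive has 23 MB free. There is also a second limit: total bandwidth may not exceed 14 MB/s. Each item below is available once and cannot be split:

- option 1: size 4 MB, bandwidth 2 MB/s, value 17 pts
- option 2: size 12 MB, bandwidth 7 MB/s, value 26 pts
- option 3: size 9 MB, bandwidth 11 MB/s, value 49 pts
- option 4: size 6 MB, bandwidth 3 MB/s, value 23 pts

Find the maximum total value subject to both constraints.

72 pts

Feasible sets respecting both limits:
- option 3+option 4: size 15, bandwidth 14, value 72
- option 1+option 3: size 13, bandwidth 13, value 66
- option 1+option 2+option 4: size 22, bandwidth 12, value 66
- option 3: size 9, bandwidth 11, value 49
Best: 72 pts.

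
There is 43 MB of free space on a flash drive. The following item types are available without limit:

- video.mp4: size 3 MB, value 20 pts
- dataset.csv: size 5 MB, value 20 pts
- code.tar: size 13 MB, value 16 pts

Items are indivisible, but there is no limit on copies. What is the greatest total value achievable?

Best value-per-unit is video.mp4 at 20/3, and filling with it alone uses size 14×3=42. No mix of the others beats 14×20 = 280.

280 pts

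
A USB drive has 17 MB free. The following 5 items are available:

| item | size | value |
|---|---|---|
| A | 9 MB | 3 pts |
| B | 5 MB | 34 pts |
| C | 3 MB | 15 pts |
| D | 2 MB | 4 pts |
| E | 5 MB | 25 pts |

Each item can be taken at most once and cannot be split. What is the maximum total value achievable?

78 pts

Check high-value combinations within 17 MB:
- B+C+D+E: size 5+3+2+5=15, value 34+15+4+25=78
- B+C+E: size 5+3+5=13, value 34+15+25=74
- B+D+E: size 5+2+5=12, value 34+4+25=63
Best: 78 pts.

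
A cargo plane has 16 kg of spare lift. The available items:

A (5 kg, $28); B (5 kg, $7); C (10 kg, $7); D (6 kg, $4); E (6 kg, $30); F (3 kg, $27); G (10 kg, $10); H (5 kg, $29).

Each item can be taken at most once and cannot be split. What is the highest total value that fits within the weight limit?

Check high-value combinations within 16 kg:
- A+E+H: weight 5+6+5=16, value 28+30+29=87
- E+F+H: weight 6+3+5=14, value 30+27+29=86
- A+E+F: weight 5+6+3=14, value 28+30+27=85
Best: $87.

$87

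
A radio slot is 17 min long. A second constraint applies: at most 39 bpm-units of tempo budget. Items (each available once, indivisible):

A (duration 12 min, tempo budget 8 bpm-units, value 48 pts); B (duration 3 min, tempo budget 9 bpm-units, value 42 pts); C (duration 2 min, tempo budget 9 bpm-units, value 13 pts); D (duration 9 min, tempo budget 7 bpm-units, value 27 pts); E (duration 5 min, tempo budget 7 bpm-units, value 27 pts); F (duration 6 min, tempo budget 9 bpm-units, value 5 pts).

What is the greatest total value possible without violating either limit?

103 pts

Feasible sets respecting both limits:
- A+B+C: duration 17, tempo budget 26, value 103
- B+D+E: duration 17, tempo budget 23, value 96
- A+B: duration 15, tempo budget 17, value 90
Best: 103 pts.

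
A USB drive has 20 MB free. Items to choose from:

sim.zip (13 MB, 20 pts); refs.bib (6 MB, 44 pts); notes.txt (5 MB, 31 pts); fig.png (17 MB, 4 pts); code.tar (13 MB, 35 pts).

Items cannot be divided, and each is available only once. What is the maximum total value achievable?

Check high-value combinations within 20 MB:
- refs.bib+code.tar: size 6+13=19, value 44+35=79
- refs.bib+notes.txt: size 6+5=11, value 44+31=75
- notes.txt+code.tar: size 5+13=18, value 31+35=66
- sim.zip+refs.bib: size 13+6=19, value 20+44=64
Best: 79 pts.

79 pts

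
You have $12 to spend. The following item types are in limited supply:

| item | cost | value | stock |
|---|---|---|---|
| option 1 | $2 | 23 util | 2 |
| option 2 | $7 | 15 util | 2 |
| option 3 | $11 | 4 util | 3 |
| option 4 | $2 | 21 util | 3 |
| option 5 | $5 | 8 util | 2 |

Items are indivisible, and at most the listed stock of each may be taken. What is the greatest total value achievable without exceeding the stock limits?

109 util

Best selections within cost 12 and stock limits:
- 2×option 1 + 3×option 4: cost 10, value 109
- 2×option 1 + 2×option 4: cost 8, value 88
Best: 109 util.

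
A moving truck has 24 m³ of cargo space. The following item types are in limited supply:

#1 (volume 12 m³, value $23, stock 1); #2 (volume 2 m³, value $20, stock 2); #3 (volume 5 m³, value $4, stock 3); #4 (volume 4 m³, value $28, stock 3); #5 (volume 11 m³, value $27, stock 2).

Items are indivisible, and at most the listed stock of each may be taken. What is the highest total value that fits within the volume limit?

Top feasible selections:
- 2×#2 + 1×#3 + 3×#4: volume 21, value 128
- 2×#2 + 3×#4: volume 16, value 124
- 2×#2 + 2×#4 + 1×#5: volume 23, value 123
- 1×#1 + 2×#2 + 2×#4: volume 24, value 119
Best: $128.

$128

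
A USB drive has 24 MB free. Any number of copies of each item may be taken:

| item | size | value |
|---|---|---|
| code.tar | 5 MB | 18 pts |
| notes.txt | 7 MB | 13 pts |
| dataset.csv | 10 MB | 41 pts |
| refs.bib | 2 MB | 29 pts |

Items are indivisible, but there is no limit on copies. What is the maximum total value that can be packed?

Best value-per-unit is refs.bib at 29/2, and filling with it alone uses size 12×2=24. No mix of the others beats 12×29 = 348.

348 pts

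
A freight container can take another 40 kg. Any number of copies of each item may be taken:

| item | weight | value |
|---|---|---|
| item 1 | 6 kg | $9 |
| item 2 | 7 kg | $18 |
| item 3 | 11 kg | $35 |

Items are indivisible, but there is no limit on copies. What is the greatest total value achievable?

Best value-per-unit is item 3 at 35/11; filling with it alone gives 3×35 = 105.
Optimal mix: 1×item 2 + 3×item 3 → weight 40, value 123.

$123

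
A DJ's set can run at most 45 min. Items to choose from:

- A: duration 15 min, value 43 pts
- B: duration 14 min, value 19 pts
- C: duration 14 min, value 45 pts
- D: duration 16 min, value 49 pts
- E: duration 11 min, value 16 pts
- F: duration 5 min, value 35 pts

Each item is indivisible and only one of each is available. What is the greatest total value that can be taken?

Check high-value combinations within 45 min:
- A+C+E+F: duration 15+14+11+5=45, value 43+45+16+35=139
- A+C+D: duration 15+14+16=45, value 43+45+49=137
- C+D+F: duration 14+16+5=35, value 45+49+35=129
- A+D+F: duration 15+16+5=36, value 43+49+35=127
Best: 139 pts.

139 pts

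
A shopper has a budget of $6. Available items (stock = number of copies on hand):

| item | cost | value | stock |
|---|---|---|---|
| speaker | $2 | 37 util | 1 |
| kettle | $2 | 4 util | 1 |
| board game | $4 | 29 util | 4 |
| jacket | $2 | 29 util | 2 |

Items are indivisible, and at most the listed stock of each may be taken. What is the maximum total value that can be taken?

Top feasible selections:
- 1×speaker + 2×jacket: cost 6, value 95
- 1×speaker + 1×kettle + 1×jacket: cost 6, value 70
Best: 95 util.

95 util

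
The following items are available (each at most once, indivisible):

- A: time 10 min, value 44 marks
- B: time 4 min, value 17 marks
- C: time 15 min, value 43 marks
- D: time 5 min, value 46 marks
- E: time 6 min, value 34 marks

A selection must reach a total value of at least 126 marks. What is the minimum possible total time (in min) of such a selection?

Subsets with value ≥ 126, sorted by total time:
- A+B+D+E: time 25, value 141
- B+C+D+E: time 30, value 140
- A+C+D: time 30, value 133
Minimum time: 25 min.

25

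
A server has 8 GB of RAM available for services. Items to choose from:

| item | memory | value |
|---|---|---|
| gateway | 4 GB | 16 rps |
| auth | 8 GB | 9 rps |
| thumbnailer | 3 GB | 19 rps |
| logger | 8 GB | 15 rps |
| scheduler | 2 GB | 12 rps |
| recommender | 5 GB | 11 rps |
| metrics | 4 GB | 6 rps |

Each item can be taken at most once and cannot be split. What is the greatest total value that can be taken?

35 rps

This is a 0/1 knapsack; check combinations near the capacity.
- gateway+thumbnailer: memory 4+3=7, value 16+19=35
- thumbnailer+scheduler: memory 3+2=5, value 19+12=31
- thumbnailer+recommender: memory 3+5=8, value 19+11=30
- gateway+scheduler: memory 4+2=6, value 16+12=28
Best: 35 rps.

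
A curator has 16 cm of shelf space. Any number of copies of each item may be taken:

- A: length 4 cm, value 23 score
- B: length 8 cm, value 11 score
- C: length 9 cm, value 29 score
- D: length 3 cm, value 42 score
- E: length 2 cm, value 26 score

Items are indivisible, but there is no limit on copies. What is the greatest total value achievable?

Best value-per-unit is D at 42/3; filling with it alone gives 5×42 = 210.
Optimal mix: 4×D + 2×E → length 16, value 220.

220 score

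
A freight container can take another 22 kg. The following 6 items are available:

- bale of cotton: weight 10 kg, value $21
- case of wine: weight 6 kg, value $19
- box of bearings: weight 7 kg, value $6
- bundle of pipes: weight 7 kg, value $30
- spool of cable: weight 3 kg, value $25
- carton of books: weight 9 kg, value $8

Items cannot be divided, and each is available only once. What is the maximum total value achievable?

$76

Check high-value combinations within 22 kg:
- bale of cotton+bundle of pipes+spool of cable: weight 10+7+3=20, value 21+30+25=76
- case of wine+bundle of pipes+spool of cable: weight 6+7+3=16, value 19+30+25=74
- bale of cotton+case of wine+spool of cable: weight 10+6+3=19, value 21+19+25=65
- bundle of pipes+spool of cable+carton of books: weight 7+3+9=19, value 30+25+8=63
- box of bearings+bundle of pipes+spool of cable: weight 7+7+3=17, value 6+30+25=61
Best: $76.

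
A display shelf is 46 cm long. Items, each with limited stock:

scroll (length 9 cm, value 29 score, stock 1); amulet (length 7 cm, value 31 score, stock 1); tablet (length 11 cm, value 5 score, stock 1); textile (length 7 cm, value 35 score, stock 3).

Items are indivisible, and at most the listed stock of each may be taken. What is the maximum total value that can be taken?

Best selections within length 46 and stock limits:
- 1×scroll + 1×amulet + 3×textile: length 37, value 165
- 1×amulet + 1×tablet + 3×textile: length 39, value 141
- 1×scroll + 1×tablet + 3×textile: length 41, value 139
Best: 165 score.

165 score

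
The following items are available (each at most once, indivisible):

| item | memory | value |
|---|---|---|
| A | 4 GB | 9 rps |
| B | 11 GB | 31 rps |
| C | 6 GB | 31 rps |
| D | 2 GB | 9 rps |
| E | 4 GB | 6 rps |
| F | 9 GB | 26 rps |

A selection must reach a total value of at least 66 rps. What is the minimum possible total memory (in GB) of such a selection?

Subsets with value ≥ 66, sorted by total memory:
- C+D+F: memory 17, value 66
- B+C+D: memory 19, value 71
Minimum memory: 17 GB.

17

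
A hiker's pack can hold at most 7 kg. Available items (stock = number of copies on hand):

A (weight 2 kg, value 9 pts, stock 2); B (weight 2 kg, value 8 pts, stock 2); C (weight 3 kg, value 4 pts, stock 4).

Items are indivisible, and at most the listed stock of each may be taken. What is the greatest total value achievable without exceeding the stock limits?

26 pts

Best selections within weight 7 and stock limits:
- 2×A + 1×B: weight 6, value 26
- 1×A + 2×B: weight 6, value 25
- 2×A + 1×C: weight 7, value 22
- 1×A + 1×B + 1×C: weight 7, value 21
Best: 26 pts.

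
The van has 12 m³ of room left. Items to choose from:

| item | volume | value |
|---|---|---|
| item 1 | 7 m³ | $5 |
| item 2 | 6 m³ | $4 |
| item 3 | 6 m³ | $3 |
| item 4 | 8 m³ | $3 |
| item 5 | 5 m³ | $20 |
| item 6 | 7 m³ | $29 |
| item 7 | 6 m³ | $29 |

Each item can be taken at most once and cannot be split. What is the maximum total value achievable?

Check high-value combinations within 12 m³:
- item 5+item 7: volume 5+6=11, value 20+29=49
- item 5+item 6: volume 5+7=12, value 20+29=49
- item 2+item 7: volume 6+6=12, value 4+29=33
- item 3+item 7: volume 6+6=12, value 3+29=32
- item 7: volume 6, value 29
Best: $49.

$49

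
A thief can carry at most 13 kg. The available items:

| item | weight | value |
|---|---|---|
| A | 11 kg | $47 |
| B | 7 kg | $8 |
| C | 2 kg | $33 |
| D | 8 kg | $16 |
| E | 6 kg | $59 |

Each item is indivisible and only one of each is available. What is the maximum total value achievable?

$92

Check high-value combinations within 13 kg:
- C+E: weight 2+6=8, value 33+59=92
- A+C: weight 11+2=13, value 47+33=80
- B+E: weight 7+6=13, value 8+59=67
- E: weight 6, value 59
- C+D: weight 2+8=10, value 33+16=49
Best: $92.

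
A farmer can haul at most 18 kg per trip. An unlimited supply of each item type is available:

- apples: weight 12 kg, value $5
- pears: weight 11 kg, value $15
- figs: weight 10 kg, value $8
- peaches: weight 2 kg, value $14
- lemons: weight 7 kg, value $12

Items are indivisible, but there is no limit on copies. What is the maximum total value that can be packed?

Best value-per-unit is peaches at 14/2, and filling with it alone uses weight 9×2=18. No mix of the others beats 9×14 = 126.

$126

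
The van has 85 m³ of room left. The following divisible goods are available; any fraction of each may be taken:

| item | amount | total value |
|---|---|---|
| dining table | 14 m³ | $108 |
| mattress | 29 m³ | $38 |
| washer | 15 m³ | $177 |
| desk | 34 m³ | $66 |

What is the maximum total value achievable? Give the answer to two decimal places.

Take in order of value per unit:
- washer (177/15 per unit): all 15 → value 177, running total 177.00
- dining table (108/14 per unit): all 14 → value 108, running total 285.00
- desk (66/34 per unit): all 34 → value 66, running total 351.00
- mattress (38/29 per unit): 22 of 29 → value 22×38/29 = 28.8276, running total 379.83
Total 379.83.

379.83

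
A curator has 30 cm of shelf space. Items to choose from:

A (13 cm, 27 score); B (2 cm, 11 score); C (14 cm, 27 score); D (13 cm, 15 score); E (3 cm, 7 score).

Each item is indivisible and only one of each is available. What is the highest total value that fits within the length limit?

Check high-value combinations within 30 cm:
- A+B+C: length 13+2+14=29, value 27+11+27=65
- A+C+E: length 13+14+3=30, value 27+27+7=61
- A+C: length 13+14=27, value 27+27=54
- A+B+D: length 13+2+13=28, value 27+11+15=53
- B+C+D: length 2+14+13=29, value 11+27+15=53
Best: 65 score.

65 score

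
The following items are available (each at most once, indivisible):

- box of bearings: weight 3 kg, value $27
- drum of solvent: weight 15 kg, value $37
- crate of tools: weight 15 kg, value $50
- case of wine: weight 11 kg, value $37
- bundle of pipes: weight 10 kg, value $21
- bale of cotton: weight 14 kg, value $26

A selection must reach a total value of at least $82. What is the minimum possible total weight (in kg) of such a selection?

Subsets with value ≥ 82, sorted by total weight:
- box of bearings+case of wine+bundle of pipes: weight 24, value 85
- crate of tools+case of wine: weight 26, value 87
Minimum weight: 24 kg.

24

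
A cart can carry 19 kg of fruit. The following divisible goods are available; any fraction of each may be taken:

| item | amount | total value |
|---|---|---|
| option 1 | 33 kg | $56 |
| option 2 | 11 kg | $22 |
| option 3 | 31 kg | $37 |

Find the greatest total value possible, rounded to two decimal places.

Take in order of value per unit:
- option 2 (22/11 per unit): all 11 → value 22, running total 22.00
- option 1 (56/33 per unit): 8 of 33 → value 8×56/33 = 13.5758, running total 35.58
Total 35.58.

35.58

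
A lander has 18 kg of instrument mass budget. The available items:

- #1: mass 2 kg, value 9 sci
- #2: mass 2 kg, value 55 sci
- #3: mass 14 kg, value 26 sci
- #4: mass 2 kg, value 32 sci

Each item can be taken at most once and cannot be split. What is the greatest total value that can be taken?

Check high-value combinations within 18 kg:
- #2+#3+#4: mass 2+14+2=18, value 55+26+32=113
- #1+#2+#4: mass 2+2+2=6, value 9+55+32=96
- #1+#2+#3: mass 2+2+14=18, value 9+55+26=90
Best: 113 sci.

113 sci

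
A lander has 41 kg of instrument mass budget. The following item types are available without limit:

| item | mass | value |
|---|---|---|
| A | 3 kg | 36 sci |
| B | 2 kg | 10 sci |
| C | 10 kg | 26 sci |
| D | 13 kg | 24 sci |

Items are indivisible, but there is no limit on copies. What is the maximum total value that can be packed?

478 sci

Best value-per-unit is A at 36/3; filling with it alone gives 13×36 = 468.
Optimal mix: 13×A + 1×B → mass 41, value 478.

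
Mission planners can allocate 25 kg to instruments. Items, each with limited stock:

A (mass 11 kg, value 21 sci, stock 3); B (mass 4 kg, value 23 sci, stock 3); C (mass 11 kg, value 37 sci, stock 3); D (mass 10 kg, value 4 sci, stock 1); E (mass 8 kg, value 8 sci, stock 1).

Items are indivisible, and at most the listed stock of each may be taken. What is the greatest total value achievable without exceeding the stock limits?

106 sci

Top feasible selections:
- 3×B + 1×C: mass 23, value 106
- 1×A + 3×B: mass 23, value 90
- 2×B + 1×C: mass 19, value 83
Best: 106 sci.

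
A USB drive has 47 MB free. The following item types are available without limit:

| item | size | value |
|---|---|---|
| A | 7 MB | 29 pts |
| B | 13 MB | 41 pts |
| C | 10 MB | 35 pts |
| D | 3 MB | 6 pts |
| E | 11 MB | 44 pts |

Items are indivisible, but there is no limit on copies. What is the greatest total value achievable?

190 pts

Best value-per-unit is A at 29/7; filling with it alone gives 6×29 = 174.
Optimal mix: 2×A + 3×E → size 47, value 190.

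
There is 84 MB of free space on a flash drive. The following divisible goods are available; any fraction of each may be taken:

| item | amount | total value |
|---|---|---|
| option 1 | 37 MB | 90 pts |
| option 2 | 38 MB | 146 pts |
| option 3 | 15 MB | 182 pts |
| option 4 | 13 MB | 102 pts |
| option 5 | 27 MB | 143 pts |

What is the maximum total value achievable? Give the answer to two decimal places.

Take in order of value per unit:
- option 3 (182/15 per unit): all 15 → value 182, running total 182.00
- option 4 (102/13 per unit): all 13 → value 102, running total 284.00
- option 5 (143/27 per unit): all 27 → value 143, running total 427.00
- option 2 (146/38 per unit): 29 of 38 → value 29×146/38 = 111.4211, running total 538.42
Total 538.42.

538.42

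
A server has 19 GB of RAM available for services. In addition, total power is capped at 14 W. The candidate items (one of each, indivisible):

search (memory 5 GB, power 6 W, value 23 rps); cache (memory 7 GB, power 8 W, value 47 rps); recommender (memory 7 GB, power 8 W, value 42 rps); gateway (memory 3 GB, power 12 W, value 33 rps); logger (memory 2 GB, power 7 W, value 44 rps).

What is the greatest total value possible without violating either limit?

Feasible sets respecting both limits:
- search+cache: memory 12, power 14, value 70
- search+logger: memory 7, power 13, value 67
- search+recommender: memory 12, power 14, value 65
- cache: memory 7, power 8, value 47
Best: 70 rps.

70 rps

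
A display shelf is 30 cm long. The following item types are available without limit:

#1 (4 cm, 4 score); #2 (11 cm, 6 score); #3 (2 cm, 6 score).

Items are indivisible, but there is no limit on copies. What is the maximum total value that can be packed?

Best value-per-unit is #3 at 6/2, and filling with it alone uses length 15×2=30. No mix of the others beats 15×6 = 90.

90 score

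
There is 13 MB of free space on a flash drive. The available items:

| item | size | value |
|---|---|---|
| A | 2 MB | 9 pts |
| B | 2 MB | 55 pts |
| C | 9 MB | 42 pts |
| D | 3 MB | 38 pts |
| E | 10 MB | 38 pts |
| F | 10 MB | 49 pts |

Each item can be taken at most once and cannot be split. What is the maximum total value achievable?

Check high-value combinations within 13 MB:
- A+B+C: size 2+2+9=13, value 9+55+42=106
- B+F: size 2+10=12, value 55+49=104
- A+B+D: size 2+2+3=7, value 9+55+38=102
- B+C: size 2+9=11, value 55+42=97
- B+D: size 2+3=5, value 55+38=93
Best: 106 pts.

106 pts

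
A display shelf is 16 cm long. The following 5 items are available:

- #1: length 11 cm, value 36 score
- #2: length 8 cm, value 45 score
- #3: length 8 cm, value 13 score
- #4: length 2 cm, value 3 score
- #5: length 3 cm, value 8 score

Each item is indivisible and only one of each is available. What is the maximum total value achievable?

Check high-value combinations within 16 cm:
- #2+#3: length 8+8=16, value 45+13=58
- #2+#4+#5: length 8+2+3=13, value 45+3+8=56
- #2+#5: length 8+3=11, value 45+8=53
- #2+#4: length 8+2=10, value 45+3=48
Best: 58 score.

58 score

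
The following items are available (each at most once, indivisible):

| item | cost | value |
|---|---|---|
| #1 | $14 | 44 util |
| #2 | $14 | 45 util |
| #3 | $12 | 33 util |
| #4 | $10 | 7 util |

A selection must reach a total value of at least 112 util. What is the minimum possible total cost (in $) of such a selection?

40

Subsets with value ≥ 112, sorted by total cost:
- #1+#2+#3: cost 40, value 122
- #1+#2+#3+#4: cost 50, value 129
Minimum cost: 40 $.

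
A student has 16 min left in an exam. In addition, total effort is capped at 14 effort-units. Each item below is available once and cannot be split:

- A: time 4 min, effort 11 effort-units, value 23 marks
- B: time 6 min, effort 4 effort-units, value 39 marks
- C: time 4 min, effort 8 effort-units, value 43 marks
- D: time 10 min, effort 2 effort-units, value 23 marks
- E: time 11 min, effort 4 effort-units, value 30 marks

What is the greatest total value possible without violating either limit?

Feasible sets respecting both limits:
- B+C: time 10, effort 12, value 82
- C+E: time 15, effort 12, value 73
- C+D: time 14, effort 10, value 66
- B+D: time 16, effort 6, value 62
Best: 82 marks.

82 marks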